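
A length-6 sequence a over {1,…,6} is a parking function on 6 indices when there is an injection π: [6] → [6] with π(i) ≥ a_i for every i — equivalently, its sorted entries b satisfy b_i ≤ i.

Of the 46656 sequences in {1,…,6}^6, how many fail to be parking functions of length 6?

|PF| = 1·7^5 = 1 · 16807 = 16807 (Konheim–Weiss)
Example (5,3,6,5,5,5) → sorted (3,5,5,5,5,6): b_1=3>1, not a PF.
Total 46656; non-PF = 46656−16807 = 29849

29849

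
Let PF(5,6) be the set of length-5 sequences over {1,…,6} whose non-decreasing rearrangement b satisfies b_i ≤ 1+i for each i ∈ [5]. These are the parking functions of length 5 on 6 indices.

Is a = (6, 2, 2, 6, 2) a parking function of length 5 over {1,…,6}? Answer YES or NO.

NO

Sorted: b = (2, 2, 2, 6, 6).
  b_1=2 ≤ 2
  b_2=2 ≤ 3
  b_3=2 ≤ 4
  b_4=6 > 5
  fails at i=4 ⇒ NO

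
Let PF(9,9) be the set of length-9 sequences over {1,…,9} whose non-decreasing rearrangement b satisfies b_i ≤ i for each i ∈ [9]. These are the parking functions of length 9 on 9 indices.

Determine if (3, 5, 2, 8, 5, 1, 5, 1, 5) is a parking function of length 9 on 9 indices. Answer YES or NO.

Sorted: b = (1, 1, 2, 3, 5, 5, 5, 5, 8).
  b_1=1 ≤ 1
  b_2=1 ≤ 2
  b_3=2 ≤ 3
  b_4=3 ≤ 4
  b_5=5 ≤ 5
  b_6=5 ≤ 6
  b_7=5 ≤ 7
  b_8=5 ≤ 8
  b_9=8 ≤ 9
All bounds hold ⇒ YES

YES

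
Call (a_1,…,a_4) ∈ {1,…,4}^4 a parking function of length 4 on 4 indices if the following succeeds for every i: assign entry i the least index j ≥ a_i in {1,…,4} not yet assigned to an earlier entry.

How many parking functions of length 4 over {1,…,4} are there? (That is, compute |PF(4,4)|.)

125

|PF(4,4)| = (5−4)·5^(4−1) = 1·125 = 125
One tuple (3,4,2,1) → sorted (1,2,3,4): b_i ≤ i ∀i, a PF.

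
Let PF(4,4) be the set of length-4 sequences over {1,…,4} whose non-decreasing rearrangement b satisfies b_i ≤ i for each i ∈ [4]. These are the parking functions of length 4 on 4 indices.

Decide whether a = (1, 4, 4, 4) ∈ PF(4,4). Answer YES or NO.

Rearranged: b = (1, 4, 4, 4).
  b_1=1 ≤ 1
  b_2=4 > 2
  fails at i=2 ⇒ NO

NO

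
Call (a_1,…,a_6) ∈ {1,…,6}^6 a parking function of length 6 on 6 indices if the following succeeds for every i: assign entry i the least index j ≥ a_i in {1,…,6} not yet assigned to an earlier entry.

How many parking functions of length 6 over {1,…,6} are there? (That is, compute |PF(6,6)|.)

16807

#PF = 1·7^5 = 1×16807 = 16807
E.g. (4,1,1,4,1,4) → sorted (1,1,1,4,4,4): b_i ≤ i ∀i, a PF.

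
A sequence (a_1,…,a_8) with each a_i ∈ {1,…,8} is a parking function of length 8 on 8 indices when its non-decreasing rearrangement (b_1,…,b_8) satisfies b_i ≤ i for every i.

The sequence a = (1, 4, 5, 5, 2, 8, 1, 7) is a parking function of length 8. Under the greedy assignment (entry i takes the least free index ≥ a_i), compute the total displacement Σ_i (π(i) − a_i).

3

Σπ = 36 ({1..8} each once); Σa = 1+4+5+5+2+8+1+7 = 33; disp = 36−33 = 3.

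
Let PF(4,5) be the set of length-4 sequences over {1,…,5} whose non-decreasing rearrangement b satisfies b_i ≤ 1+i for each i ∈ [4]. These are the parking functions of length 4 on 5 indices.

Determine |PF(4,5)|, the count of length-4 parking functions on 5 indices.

432

|PF(4,5)| = (6−4)·6^(4−1) = 2·216 = 432
Example (2,1,4,1) → sorted (1,1,2,4): b_i ≤ 1+i ∀i, a PF.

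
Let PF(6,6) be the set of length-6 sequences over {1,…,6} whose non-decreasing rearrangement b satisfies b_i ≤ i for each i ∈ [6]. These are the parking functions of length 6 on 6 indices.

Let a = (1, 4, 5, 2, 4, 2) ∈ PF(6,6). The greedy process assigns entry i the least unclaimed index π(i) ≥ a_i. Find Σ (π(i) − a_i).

3

Σπ(i) = 1+…+6 = 21; Σa = 1+4+5+2+4+2 = 18; disp = 21−18 = 3.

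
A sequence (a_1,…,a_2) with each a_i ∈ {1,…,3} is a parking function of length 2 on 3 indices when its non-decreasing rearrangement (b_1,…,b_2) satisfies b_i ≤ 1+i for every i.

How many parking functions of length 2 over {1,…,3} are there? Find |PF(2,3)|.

8

#PF = 2·4^1 = 2×4 = 8
Check (3,1) → sorted (1,3): b_i ≤ 1+i ∀i, a PF.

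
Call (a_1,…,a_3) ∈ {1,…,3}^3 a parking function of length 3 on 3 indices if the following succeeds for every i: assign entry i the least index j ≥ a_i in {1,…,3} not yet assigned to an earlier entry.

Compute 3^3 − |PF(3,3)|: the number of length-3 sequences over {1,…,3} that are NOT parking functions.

|PF| = 1·4^2 = 1 · 16 = 16 (Pollak)
E.g. (3,3,2) → sorted (2,3,3): b_1=2>1, not a PF.
So 27 − 16 = 11 fail.

11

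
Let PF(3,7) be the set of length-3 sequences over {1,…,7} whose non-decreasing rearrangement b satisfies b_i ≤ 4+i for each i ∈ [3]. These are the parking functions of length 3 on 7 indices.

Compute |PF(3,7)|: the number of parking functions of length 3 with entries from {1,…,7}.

320

Count = 5·8^2 = 5·64 = 320 [KW]
One tuple (3,3,4) → sorted (3,3,4): b_i ≤ 4+i ∀i, a PF.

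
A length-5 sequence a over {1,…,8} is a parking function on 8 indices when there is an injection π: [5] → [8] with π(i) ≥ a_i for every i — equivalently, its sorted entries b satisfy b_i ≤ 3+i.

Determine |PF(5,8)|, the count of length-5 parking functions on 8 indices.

|PF| = 4·9^4 = 4 · 6561 = 26244 (Pollak)
Example (2,7,5,4,3) → sorted (2,3,4,5,7): b_i ≤ 3+i ∀i, a PF.

26244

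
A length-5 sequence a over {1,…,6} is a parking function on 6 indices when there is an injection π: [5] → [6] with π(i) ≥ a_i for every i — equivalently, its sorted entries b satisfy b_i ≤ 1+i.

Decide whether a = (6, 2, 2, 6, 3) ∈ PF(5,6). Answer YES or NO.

Sorted: b = (2, 2, 3, 6, 6).
  b_1=2 ≤ 2
  b_2=2 ≤ 3
  b_3=3 ≤ 4
  b_4=6 > 5
  fails at i=4 ⇒ NO

NO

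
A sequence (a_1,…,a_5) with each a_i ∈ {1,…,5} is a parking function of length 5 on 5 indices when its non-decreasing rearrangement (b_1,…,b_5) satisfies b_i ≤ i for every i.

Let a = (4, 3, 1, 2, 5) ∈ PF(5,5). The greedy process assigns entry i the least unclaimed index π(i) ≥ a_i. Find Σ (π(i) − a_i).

0

Σπ(i) = 1+…+5 = 15; Σa = 4+3+1+2+5 = 15; disp = 15−15 = 0.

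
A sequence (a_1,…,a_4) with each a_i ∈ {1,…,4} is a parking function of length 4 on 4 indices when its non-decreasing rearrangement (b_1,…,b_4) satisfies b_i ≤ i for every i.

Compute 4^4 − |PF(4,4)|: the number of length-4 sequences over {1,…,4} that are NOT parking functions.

131

#PF = (4+1−4)·(4+1)^{4−1} = 1 · 125 = 125 [KW]
One tuple (1,4,2,4) → sorted (1,2,4,4): b_3=4>3, not a PF.
Total 256; non-PF = 256−125 = 131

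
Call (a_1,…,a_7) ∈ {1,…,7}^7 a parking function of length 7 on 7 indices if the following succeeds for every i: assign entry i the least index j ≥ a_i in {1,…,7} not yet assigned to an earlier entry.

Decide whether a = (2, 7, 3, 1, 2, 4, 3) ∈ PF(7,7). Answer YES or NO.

Rearranged: b = (1, 2, 2, 3, 3, 4, 7).
  b_1=1 ≤ 1
  b_2=2 ≤ 2
  b_3=2 ≤ 3
  b_4=3 ≤ 4
  b_5=3 ≤ 5
  b_6=4 ≤ 6
  b_7=7 ≤ 7
All bounds hold ⇒ YES

YES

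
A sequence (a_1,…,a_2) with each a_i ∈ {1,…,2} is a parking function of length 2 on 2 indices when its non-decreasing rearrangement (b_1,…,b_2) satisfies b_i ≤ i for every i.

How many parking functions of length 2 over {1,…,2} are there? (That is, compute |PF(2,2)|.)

3

Count = 1·3^1 = 1 · 3 = 3 (Pollak)
One tuple (1,1) → sorted (1,1): b_i ≤ i ∀i, a PF.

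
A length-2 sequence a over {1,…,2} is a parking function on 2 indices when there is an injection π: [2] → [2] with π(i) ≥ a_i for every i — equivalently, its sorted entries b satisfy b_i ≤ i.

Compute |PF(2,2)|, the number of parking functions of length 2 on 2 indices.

3

|PF| = 1·3^1 = 1×3 = 3
E.g. (1,1) → sorted (1,1): b_i ≤ i ∀i, a PF.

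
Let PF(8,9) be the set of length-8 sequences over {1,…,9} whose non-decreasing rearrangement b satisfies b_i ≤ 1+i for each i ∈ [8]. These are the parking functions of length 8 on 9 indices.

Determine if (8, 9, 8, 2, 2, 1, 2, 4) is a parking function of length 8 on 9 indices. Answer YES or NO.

Order a: b = (1, 2, 2, 2, 4, 8, 8, 9).
  b_1=1 ≤ 2
  b_2=2 ≤ 3
  b_3=2 ≤ 4
  b_4=2 ≤ 5
  b_5=4 ≤ 6
  b_6=8 > 7
  fails at i=6 ⇒ NO

NO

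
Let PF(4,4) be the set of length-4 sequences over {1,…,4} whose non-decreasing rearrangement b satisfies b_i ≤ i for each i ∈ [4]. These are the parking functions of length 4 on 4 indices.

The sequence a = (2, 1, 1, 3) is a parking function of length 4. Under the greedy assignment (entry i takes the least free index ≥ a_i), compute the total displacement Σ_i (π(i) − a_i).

Σπ(i) = 1+…+4 = 10; Σa = 2+1+1+3 = 7; disp = 10−7 = 3.

3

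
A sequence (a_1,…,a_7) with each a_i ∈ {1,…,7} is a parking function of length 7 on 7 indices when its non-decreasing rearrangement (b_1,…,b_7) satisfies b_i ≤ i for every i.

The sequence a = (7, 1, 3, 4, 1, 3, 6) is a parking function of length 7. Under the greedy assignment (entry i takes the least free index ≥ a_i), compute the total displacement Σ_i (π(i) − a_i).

3

Σπ = 7·8/2 = 28 (π permutes [7]); Σa = 7+1+3+4+1+3+6 = 25; disp = 28−25 = 3.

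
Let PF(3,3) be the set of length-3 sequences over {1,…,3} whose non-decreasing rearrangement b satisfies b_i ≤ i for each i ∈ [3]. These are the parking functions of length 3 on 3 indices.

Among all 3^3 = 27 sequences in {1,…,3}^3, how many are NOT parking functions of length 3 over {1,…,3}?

|PF| = (3−3+1)·(3+1)^(3−1) = 1×16 = 16 (Konheim–Weiss)
Example (3,3,3) → sorted (3,3,3): b_1=3>1, not a PF.
3^3 − 16 = 27 − 16 = 11

11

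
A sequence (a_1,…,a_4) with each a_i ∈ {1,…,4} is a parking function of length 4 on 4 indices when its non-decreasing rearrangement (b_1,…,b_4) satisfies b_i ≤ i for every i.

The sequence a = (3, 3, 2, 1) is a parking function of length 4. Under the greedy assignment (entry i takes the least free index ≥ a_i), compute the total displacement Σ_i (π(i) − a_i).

1

Σπ = 4·5/2 = 10 (π permutes [4]); Σa = 3+3+2+1 = 9; disp = 10−9 = 1.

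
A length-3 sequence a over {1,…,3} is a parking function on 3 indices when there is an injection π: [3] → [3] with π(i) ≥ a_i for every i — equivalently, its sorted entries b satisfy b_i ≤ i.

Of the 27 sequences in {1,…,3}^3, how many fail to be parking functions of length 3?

11

#PF = (3−3+1)·(3+1)^(3−1) = 1 · 16 = 16 [KW]
One tuple (3,2,3) → sorted (2,3,3): b_1=2>1, not a PF.
So 27 − 16 = 11 fail.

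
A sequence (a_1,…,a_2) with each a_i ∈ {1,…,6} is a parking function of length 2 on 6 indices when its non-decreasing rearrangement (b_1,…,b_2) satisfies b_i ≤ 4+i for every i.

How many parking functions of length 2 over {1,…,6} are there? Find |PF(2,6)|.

35

Count = 5·7^1 = 5×7 = 35
Example (4,5) → sorted (4,5): b_i ≤ 4+i ∀i, a PF.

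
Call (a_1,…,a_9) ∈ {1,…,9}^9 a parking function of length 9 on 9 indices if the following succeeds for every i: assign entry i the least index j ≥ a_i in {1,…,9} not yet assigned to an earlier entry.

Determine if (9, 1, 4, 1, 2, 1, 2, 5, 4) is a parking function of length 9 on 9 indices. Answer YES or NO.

YES

Sorted: b = (1, 1, 1, 2, 2, 4, 4, 5, 9).
  b_1=1 ≤ 1
  b_2=1 ≤ 2
  b_3=1 ≤ 3
  b_4=2 ≤ 4
  b_5=2 ≤ 5
  b_6=4 ≤ 6
  b_7=4 ≤ 7
  b_8=5 ≤ 8
  b_9=9 ≤ 9
All bounds hold ⇒ YES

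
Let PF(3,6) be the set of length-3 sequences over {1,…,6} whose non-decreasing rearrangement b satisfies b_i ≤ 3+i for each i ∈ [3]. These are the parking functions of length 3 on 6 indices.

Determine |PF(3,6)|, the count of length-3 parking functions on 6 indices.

|PF| = (6−3+1)·(6+1)^(3−1) = 4 · 49 = 196 (Pollak)
One tuple (5,1,6) → sorted (1,5,6): b_i ≤ 3+i ∀i, a PF.

196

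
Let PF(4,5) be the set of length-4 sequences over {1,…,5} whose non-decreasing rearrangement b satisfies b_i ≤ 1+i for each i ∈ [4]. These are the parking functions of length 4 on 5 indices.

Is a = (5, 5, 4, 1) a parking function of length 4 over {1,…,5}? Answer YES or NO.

Sorted: b = (1, 4, 5, 5).
  b_1=1 ≤ 2
  b_2=4 > 3
  fails at i=2 ⇒ NO

NO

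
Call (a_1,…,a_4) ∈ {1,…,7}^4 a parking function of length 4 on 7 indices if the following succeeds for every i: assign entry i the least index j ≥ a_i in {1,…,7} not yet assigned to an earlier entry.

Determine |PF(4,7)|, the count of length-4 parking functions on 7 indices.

2048

Count = (7−4+1)·(7+1)^(4−1) = 4×512 = 2048
Example (5,7,5,4) → sorted (4,5,5,7): b_i ≤ 3+i ∀i, a PF.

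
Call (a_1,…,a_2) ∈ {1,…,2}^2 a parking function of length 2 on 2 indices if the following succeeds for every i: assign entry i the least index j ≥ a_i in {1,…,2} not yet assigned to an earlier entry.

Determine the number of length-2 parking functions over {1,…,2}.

3

|PF| = 1·3^1 = 1 · 3 = 3
E.g. (1,2) → sorted (1,2): b_i ≤ i ∀i, a PF.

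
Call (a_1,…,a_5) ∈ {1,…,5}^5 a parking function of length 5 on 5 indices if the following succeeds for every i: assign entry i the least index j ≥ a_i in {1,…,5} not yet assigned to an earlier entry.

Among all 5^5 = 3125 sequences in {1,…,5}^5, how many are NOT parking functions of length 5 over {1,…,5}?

1829

|PF(5,5)| = 1·6^4 = 1·1296 = 1296 [KW]
E.g. (4,4,5,5,3) → sorted (3,4,4,5,5): b_1=3>1, not a PF.
5^5 − 1296 = 3125 − 1296 = 1829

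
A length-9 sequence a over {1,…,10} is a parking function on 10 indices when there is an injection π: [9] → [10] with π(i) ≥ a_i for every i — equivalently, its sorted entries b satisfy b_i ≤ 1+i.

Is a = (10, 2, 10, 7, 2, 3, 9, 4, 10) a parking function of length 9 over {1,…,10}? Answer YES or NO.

NO

Rearranged: b = (2, 2, 3, 4, 7, 9, 10, 10, 10).
  b_1=2 ≤ 2
  b_2=2 ≤ 3
  b_3=3 ≤ 4
  b_4=4 ≤ 5
  b_5=7 > 6
  fails at i=5 ⇒ NO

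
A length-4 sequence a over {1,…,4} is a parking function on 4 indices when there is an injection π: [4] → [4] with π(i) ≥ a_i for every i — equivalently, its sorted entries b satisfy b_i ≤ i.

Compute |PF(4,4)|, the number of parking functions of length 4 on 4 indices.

#PF = (4−4+1)·(4+1)^(4−1) = 1×125 = 125 (Konheim–Weiss)
Check (1,3,1,1) → sorted (1,1,1,3): b_i ≤ i ∀i, a PF.

125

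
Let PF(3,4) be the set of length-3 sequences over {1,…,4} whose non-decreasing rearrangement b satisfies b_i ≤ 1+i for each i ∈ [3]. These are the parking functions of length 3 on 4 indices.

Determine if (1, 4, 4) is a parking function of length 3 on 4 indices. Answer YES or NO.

NO

Sorted: b = (1, 4, 4).
  b_1=1 ≤ 2
  b_2=4 > 3
  fails at i=2 ⇒ NO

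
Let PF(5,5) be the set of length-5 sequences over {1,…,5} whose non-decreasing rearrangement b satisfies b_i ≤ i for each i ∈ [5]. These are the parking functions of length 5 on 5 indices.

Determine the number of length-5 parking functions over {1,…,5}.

|PF(5,5)| = (5+1−5)·(5+1)^{5−1} = 1 · 1296 = 1296 [KW]
One tuple (5,1,1,3,3) → sorted (1,1,3,3,5): b_i ≤ i ∀i, a PF.

1296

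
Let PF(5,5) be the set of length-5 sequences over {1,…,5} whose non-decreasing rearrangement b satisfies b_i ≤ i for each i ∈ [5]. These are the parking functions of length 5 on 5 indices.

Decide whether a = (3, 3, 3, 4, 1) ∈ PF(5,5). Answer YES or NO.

Order a: b = (1, 3, 3, 3, 4).
  b_1=1 ≤ 1
  b_2=3 > 2
  fails at i=2 ⇒ NO

NO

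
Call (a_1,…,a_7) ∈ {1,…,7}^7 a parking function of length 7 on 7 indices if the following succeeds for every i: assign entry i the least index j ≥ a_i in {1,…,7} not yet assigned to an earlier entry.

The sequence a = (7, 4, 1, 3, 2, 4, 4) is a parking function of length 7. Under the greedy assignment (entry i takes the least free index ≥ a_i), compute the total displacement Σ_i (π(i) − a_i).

3

Σπ = 7·8/2 = 28 (π permutes [7]); Σa = 7+4+1+3+2+4+4 = 25; disp = 28−25 = 3.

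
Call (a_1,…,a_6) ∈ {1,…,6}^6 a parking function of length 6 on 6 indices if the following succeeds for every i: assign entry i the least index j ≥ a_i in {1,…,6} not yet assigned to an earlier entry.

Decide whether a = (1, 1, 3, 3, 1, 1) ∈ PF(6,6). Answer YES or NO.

Order a: b = (1, 1, 1, 1, 3, 3).
  b_1=1 ≤ 1
  b_2=1 ≤ 2
  b_3=1 ≤ 3
  b_4=1 ≤ 4
  b_5=3 ≤ 5
  b_6=3 ≤ 6
All bounds hold ⇒ YES

YES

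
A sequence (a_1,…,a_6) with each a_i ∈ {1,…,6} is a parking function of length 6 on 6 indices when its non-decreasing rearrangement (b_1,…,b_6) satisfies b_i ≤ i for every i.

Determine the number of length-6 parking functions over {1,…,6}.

#PF = (6+1−6)·(6+1)^{6−1} = 1·16807 = 16807 (Konheim–Weiss)
Check (4,3,1,2,4,5) → sorted (1,2,3,4,4,5): b_i ≤ i ∀i, a PF.

16807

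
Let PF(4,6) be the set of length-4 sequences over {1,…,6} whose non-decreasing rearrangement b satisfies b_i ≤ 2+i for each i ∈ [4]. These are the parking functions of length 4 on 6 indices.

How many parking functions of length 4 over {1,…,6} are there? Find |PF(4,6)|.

|PF(4,6)| = (6+1−4)·(6+1)^{4−1} = 3·343 = 1029 [KW]
E.g. (1,1,5,2) → sorted (1,1,2,5): b_i ≤ 2+i ∀i, a PF.

1029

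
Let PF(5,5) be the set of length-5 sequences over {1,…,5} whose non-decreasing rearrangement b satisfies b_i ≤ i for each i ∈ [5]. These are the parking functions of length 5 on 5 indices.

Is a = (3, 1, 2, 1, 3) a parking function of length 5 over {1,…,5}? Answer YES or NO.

Order a: b = (1, 1, 2, 3, 3).
  b_1=1 ≤ 1
  b_2=1 ≤ 2
  b_3=2 ≤ 3
  b_4=3 ≤ 4
  b_5=3 ≤ 5
All bounds hold ⇒ YES

YES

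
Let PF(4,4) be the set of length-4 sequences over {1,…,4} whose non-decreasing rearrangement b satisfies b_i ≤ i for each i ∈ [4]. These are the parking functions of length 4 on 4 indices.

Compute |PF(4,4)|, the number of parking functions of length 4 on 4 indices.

Count = (4+1−4)·(4+1)^{4−1} = 1 · 125 = 125
Example (2,3,2,1) → sorted (1,2,2,3): b_i ≤ i ∀i, a PF.

125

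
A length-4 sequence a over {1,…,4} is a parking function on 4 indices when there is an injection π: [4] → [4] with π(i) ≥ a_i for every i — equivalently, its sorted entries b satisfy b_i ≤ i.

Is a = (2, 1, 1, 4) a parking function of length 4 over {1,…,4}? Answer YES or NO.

Order a: b = (1, 1, 2, 4).
  b_1=1 ≤ 1
  b_2=1 ≤ 2
  b_3=2 ≤ 3
  b_4=4 ≤ 4
All bounds hold ⇒ YES

YES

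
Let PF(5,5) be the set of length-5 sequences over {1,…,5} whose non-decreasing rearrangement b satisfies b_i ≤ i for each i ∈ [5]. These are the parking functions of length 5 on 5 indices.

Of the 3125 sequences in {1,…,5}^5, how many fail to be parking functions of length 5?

Count = (5+1−5)·(5+1)^{5−1} = 1 · 1296 = 1296
One tuple (5,4,5,2,1) → sorted (1,2,4,5,5): b_3=4>3, not a PF.
So 3125 − 1296 = 1829 fail.

1829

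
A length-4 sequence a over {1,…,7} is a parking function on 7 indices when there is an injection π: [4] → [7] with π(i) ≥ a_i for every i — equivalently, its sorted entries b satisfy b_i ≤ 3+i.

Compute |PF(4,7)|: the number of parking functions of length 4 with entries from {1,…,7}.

|PF(4,7)| = 4·8^3 = 4·512 = 2048
E.g. (1,7,1,3) → sorted (1,1,3,7): b_i ≤ 3+i ∀i, a PF.

2048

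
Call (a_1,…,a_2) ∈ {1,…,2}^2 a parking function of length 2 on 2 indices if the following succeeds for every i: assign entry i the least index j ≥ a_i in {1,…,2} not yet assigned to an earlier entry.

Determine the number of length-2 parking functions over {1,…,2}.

|PF| = (2−2+1)·(2+1)^(2−1) = 1 · 3 = 3 (Konheim–Weiss)
E.g. (1,1) → sorted (1,1): b_i ≤ i ∀i, a PF.

3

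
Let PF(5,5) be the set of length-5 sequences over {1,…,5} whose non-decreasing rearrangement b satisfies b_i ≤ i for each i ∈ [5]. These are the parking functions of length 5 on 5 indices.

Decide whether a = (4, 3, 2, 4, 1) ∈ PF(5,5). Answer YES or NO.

Sorted: b = (1, 2, 3, 4, 4).
  b_1=1 ≤ 1
  b_2=2 ≤ 2
  b_3=3 ≤ 3
  b_4=4 ≤ 4
  b_5=4 ≤ 5
All bounds hold ⇒ YES

YES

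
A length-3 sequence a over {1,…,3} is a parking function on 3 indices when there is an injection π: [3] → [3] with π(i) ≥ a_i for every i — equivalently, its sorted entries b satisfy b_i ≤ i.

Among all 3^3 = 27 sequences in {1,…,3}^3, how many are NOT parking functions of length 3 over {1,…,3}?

|PF(3,3)| = (3−3+1)·(3+1)^(3−1) = 1 · 16 = 16 (Konheim–Weiss)
E.g. (2,3,2) → sorted (2,2,3): b_1=2>1, not a PF.
Total 27; non-PF = 27−16 = 11

11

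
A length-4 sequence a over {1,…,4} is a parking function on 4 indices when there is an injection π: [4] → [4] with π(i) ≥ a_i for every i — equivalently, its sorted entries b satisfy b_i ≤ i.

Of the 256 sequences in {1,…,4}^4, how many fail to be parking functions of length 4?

131

Count = (4−4+1)·(4+1)^(4−1) = 1 · 125 = 125 (Konheim–Weiss)
E.g. (3,4,3,3) → sorted (3,3,3,4): b_1=3>1, not a PF.
So 256 − 125 = 131 fail.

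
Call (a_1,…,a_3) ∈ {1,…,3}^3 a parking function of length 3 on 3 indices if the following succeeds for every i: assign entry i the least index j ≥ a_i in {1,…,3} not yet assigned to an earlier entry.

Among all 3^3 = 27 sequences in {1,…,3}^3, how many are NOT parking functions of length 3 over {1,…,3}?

11

|PF| = (4−3)·4^(3−1) = 1·16 = 16 (Konheim–Weiss)
Example (3,3,1) → sorted (1,3,3): b_2=3>2, not a PF.
Total 27; non-PF = 27−16 = 11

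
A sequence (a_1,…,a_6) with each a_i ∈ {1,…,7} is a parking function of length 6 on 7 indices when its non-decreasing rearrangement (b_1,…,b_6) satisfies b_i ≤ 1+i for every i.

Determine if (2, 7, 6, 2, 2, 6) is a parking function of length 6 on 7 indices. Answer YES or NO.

Rearranged: b = (2, 2, 2, 6, 6, 7).
  b_1=2 ≤ 2
  b_2=2 ≤ 3
  b_3=2 ≤ 4
  b_4=6 > 5
  fails at i=4 ⇒ NO

NO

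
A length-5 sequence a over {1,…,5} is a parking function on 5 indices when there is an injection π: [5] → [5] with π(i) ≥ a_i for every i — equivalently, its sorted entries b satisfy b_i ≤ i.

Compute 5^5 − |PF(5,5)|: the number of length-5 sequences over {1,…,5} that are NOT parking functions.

1829

|PF| = (6−5)·6^(5−1) = 1·1296 = 1296 [KW]
Check (5,5,4,5,4) → sorted (4,4,5,5,5): b_1=4>1, not a PF.
Total 3125; non-PF = 3125−1296 = 1829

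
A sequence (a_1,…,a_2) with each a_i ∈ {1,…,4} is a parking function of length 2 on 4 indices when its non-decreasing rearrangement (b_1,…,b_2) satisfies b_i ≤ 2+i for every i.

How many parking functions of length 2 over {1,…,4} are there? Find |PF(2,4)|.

15

|PF| = (4−2+1)·(4+1)^(2−1) = 3·5 = 15 (Konheim–Weiss)
Check (2,4) → sorted (2,4): b_i ≤ 2+i ∀i, a PF.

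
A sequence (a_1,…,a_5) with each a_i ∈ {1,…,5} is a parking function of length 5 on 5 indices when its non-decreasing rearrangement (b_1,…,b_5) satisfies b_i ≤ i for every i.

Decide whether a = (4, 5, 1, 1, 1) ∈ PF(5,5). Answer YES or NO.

YES

Sorted: b = (1, 1, 1, 4, 5).
  b_1=1 ≤ 1
  b_2=1 ≤ 2
  b_3=1 ≤ 3
  b_4=4 ≤ 4
  b_5=5 ≤ 5
All bounds hold ⇒ YES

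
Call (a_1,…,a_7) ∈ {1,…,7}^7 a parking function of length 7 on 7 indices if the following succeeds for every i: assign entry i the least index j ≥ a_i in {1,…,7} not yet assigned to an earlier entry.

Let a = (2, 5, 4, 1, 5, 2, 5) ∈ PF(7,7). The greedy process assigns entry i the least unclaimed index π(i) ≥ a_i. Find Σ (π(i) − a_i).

Σπ(i) = 1+…+7 = 28; Σa = 2+5+4+1+5+2+5 = 24; disp = 28−24 = 4.

4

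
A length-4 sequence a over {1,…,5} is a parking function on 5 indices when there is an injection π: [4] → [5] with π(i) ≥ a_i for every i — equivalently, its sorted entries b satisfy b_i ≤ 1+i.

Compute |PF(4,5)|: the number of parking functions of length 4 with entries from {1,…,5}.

432

|PF(4,5)| = (5+1−4)·(5+1)^{4−1} = 2 · 216 = 432 (Konheim–Weiss)
E.g. (3,3,2,1) → sorted (1,2,3,3): b_i ≤ 1+i ∀i, a PF.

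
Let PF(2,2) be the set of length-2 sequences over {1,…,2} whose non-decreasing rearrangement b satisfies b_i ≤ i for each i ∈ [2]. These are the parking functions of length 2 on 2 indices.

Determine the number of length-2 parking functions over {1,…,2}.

3

|PF| = 1·3^1 = 1 · 3 = 3 (Pollak)
Check (2,1) → sorted (1,2): b_i ≤ i ∀i, a PF.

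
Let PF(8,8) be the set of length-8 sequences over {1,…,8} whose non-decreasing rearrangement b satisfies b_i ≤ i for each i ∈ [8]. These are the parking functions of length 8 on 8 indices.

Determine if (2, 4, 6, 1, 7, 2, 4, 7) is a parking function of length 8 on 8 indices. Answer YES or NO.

Sorted: b = (1, 2, 2, 4, 4, 6, 7, 7).
  b_1=1 ≤ 1
  b_2=2 ≤ 2
  b_3=2 ≤ 3
  b_4=4 ≤ 4
  b_5=4 ≤ 5
  b_6=6 ≤ 6
  b_7=7 ≤ 7
  b_8=7 ≤ 8
All bounds hold ⇒ YES

YES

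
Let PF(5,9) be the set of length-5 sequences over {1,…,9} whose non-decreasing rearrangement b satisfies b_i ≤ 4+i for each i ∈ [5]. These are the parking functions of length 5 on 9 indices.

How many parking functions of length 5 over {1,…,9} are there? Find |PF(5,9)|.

|PF| = (9−5+1)·(9+1)^(5−1) = 5×10000 = 50000 (Konheim–Weiss)
E.g. (2,1,4,6,7) → sorted (1,2,4,6,7): b_i ≤ 4+i ∀i, a PF.

50000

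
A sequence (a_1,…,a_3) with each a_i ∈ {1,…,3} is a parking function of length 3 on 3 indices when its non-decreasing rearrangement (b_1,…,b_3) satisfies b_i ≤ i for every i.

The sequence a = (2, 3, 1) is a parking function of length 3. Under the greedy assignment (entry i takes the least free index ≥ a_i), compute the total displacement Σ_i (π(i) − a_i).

0

Σπ = 3·4/2 = 6 (π permutes [3]); Σa = 2+3+1 = 6; disp = 6−6 = 0.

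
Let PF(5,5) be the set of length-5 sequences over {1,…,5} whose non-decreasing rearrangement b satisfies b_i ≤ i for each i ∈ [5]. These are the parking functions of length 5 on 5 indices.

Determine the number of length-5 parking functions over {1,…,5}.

|PF(5,5)| = (5−5+1)·(5+1)^(5−1) = 1 · 1296 = 1296 (Konheim–Weiss)
Check (3,1,4,5,2) → sorted (1,2,3,4,5): b_i ≤ i ∀i, a PF.

1296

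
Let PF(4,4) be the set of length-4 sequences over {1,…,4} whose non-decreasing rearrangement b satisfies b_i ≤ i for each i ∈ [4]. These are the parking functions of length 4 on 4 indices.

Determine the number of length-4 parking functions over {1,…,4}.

#PF = (5−4)·5^(4−1) = 1 · 125 = 125 [KW]
One tuple (2,1,3,3) → sorted (1,2,3,3): b_i ≤ i ∀i, a PF.

125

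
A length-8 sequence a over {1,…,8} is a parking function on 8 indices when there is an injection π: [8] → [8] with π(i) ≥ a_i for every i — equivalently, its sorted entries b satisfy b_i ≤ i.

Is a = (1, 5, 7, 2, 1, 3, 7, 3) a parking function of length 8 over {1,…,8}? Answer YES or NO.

Sorted: b = (1, 1, 2, 3, 3, 5, 7, 7).
  b_1=1 ≤ 1
  b_2=1 ≤ 2
  b_3=2 ≤ 3
  b_4=3 ≤ 4
  b_5=3 ≤ 5
  b_6=5 ≤ 6
  b_7=7 ≤ 7
  b_8=7 ≤ 8
All bounds hold ⇒ YES

YES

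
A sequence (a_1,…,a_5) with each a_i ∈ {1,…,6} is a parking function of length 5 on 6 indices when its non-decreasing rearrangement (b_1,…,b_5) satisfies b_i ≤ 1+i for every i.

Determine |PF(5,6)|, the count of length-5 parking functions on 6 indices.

4802

|PF| = (7−5)·7^(5−1) = 2×2401 = 4802 [KW]
Check (1,1,2,4,5) → sorted (1,1,2,4,5): b_i ≤ 1+i ∀i, a PF.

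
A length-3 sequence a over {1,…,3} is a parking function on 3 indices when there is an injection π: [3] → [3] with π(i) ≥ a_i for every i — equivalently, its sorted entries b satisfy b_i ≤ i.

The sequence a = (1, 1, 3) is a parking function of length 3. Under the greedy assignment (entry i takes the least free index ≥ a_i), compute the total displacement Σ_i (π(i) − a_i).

1

Σπ = 3·4/2 = 6 (π permutes [3]); Σa = 1+1+3 = 5; disp = 6−5 = 1.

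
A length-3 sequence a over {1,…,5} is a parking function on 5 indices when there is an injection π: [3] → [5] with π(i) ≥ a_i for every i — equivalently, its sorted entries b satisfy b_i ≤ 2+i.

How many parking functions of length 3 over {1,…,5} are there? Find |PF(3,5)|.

|PF(3,5)| = 3·6^2 = 3·36 = 108 [KW]
One tuple (3,3,2) → sorted (2,3,3): b_i ≤ 2+i ∀i, a PF.

108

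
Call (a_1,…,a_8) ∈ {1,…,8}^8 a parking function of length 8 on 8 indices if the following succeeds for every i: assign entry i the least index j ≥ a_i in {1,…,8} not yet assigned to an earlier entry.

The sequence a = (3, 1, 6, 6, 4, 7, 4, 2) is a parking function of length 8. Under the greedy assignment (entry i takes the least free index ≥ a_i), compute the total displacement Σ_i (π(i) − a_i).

Σπ(i) = 1+…+8 = 36; Σa = 3+1+6+6+4+7+4+2 = 33; disp = 36−33 = 3.

3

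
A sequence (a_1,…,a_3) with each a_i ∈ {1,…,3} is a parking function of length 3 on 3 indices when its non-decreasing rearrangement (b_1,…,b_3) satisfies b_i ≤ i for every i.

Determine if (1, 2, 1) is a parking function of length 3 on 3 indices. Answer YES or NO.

Order a: b = (1, 1, 2).
  b_1=1 ≤ 1
  b_2=1 ≤ 2
  b_3=2 ≤ 3
All bounds hold ⇒ YES

YES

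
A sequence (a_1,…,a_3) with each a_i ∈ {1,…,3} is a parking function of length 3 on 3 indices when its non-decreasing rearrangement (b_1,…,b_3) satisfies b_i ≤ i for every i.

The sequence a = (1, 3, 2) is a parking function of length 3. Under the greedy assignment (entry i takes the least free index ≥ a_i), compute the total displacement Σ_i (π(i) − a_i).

Σπ = 6 ({1..3} each once); Σa = 1+3+2 = 6; disp = 6−6 = 0.

0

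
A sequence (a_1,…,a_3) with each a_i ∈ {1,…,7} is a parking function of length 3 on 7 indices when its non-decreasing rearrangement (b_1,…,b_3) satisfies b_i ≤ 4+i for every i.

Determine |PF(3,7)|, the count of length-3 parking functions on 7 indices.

|PF(3,7)| = 5·8^2 = 5 · 64 = 320 [KW]
Example (7,4,1) → sorted (1,4,7): b_i ≤ 4+i ∀i, a PF.

320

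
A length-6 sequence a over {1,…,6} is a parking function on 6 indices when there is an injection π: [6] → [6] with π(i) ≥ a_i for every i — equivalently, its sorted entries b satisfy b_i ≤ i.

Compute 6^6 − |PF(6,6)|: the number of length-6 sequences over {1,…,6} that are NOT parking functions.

|PF| = (7−6)·7^(6−1) = 1 · 16807 = 16807 (Konheim–Weiss)
E.g. (4,5,6,4,5,2) → sorted (2,4,4,5,5,6): b_1=2>1, not a PF.
So 46656 − 16807 = 29849 fail.

29849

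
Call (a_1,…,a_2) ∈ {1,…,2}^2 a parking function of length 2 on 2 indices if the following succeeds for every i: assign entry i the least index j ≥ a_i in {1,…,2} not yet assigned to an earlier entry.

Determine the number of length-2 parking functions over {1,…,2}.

3

#PF = 1·3^1 = 1 · 3 = 3
E.g. (2,1) → sorted (1,2): b_i ≤ i ∀i, a PF.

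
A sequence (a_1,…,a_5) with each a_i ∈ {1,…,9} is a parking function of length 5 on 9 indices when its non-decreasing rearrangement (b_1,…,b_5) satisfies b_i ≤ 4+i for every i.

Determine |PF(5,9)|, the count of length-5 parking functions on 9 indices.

|PF(5,9)| = (10−5)·10^(5−1) = 5×10000 = 50000 [KW]
One tuple (8,3,6,2,1) → sorted (1,2,3,6,8): b_i ≤ 4+i ∀i, a PF.

50000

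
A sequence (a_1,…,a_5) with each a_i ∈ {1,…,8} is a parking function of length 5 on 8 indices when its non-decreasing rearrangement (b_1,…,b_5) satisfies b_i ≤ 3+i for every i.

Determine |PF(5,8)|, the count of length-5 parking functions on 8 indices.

Count = (9−5)·9^(5−1) = 4 · 6561 = 26244
E.g. (3,6,5,4,6) → sorted (3,4,5,6,6): b_i ≤ 3+i ∀i, a PF.

26244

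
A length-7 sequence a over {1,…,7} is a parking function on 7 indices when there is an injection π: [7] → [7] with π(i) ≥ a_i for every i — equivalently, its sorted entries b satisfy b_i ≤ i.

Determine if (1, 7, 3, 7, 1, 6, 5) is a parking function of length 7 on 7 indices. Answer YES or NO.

Sorted: b = (1, 1, 3, 5, 6, 7, 7).
  b_1=1 ≤ 1
  b_2=1 ≤ 2
  b_3=3 ≤ 3
  b_4=5 > 4
  fails at i=4 ⇒ NO

NO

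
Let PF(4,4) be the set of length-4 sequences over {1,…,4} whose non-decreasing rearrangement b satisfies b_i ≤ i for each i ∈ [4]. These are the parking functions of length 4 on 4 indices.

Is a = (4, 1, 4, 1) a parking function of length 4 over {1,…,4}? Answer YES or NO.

Order a: b = (1, 1, 4, 4).
  b_1=1 ≤ 1
  b_2=1 ≤ 2
  b_3=4 > 3
  fails at i=3 ⇒ NO

NO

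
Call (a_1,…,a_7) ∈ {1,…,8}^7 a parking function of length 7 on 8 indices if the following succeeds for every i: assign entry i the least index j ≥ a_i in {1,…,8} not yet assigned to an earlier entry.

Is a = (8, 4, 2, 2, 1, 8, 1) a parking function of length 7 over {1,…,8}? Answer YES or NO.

Sorted: b = (1, 1, 2, 2, 4, 8, 8).
  b_1=1 ≤ 2
  b_2=1 ≤ 3
  b_3=2 ≤ 4
  b_4=2 ≤ 5
  b_5=4 ≤ 6
  b_6=8 > 7
  fails at i=6 ⇒ NO

NO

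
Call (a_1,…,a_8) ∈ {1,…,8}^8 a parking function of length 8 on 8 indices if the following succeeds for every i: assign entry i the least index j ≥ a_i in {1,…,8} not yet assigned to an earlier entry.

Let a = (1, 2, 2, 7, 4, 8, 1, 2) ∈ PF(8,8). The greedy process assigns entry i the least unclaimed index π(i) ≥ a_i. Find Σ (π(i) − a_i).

9

Σπ(i) = 1+…+8 = 36; Σa = 1+2+2+7+4+8+1+2 = 27; disp = 36−27 = 9.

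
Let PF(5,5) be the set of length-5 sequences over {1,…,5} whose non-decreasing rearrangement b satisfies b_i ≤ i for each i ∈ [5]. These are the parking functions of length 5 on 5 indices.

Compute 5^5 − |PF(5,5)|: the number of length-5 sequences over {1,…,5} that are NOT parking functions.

Count = 1·6^4 = 1·1296 = 1296
E.g. (5,3,5,5,2) → sorted (2,3,5,5,5): b_1=2>1, not a PF.
So 3125 − 1296 = 1829 fail.

1829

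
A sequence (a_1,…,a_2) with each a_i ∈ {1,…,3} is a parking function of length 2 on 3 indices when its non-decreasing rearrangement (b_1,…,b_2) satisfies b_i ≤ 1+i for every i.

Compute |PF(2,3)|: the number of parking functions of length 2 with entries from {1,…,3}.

8

|PF| = (3+1−2)·(3+1)^{2−1} = 2×4 = 8 [KW]
E.g. (1,1) → sorted (1,1): b_i ≤ 1+i ∀i, a PF.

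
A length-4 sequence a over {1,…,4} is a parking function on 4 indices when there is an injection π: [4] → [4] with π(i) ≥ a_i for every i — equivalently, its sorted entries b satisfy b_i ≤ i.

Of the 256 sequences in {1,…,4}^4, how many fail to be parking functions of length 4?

#PF = (4−4+1)·(4+1)^(4−1) = 1·125 = 125
E.g. (4,4,1,4) → sorted (1,4,4,4): b_2=4>2, not a PF.
Total 256; non-PF = 256−125 = 131

131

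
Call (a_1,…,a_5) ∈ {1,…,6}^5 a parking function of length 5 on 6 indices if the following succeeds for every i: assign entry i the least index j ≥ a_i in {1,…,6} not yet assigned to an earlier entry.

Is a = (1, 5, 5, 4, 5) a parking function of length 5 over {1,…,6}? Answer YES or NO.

Sorted: b = (1, 4, 5, 5, 5).
  b_1=1 ≤ 2
  b_2=4 > 3
  fails at i=2 ⇒ NO

NO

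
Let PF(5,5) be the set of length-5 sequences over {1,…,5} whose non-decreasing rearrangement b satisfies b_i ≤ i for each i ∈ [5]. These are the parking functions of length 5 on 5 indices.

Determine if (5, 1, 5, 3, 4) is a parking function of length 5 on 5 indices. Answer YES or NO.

NO

Sorted: b = (1, 3, 4, 5, 5).
  b_1=1 ≤ 1
  b_2=3 > 2
  fails at i=2 ⇒ NO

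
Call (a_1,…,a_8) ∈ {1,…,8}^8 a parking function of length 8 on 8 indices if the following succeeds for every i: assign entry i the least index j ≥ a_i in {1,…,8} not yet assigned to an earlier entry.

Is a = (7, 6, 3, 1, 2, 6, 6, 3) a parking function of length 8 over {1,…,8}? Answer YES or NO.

NO

Sorted: b = (1, 2, 3, 3, 6, 6, 6, 7).
  b_1=1 ≤ 1
  b_2=2 ≤ 2
  b_3=3 ≤ 3
  b_4=3 ≤ 4
  b_5=6 > 5
  fails at i=5 ⇒ NO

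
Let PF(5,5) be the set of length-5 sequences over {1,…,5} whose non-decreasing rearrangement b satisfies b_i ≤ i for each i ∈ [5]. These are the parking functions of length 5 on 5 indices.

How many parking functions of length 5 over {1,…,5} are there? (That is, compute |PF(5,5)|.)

|PF| = (5−5+1)·(5+1)^(5−1) = 1·1296 = 1296 [KW]
One tuple (3,2,2,1,1) → sorted (1,1,2,2,3): b_i ≤ i ∀i, a PF.

1296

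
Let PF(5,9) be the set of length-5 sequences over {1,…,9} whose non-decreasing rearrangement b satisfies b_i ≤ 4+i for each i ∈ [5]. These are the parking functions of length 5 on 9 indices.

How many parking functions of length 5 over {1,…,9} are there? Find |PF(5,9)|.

50000

#PF = (9−5+1)·(9+1)^(5−1) = 5·10000 = 50000
E.g. (9,5,4,2,4) → sorted (2,4,4,5,9): b_i ≤ 4+i ∀i, a PF.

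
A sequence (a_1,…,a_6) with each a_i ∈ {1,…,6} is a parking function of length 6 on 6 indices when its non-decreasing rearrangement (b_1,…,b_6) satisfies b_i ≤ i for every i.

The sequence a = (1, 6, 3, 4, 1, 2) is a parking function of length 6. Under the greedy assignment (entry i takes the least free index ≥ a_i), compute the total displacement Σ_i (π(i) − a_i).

4

Σπ(i) = 1+…+6 = 21; Σa = 1+6+3+4+1+2 = 17; disp = 21−17 = 4.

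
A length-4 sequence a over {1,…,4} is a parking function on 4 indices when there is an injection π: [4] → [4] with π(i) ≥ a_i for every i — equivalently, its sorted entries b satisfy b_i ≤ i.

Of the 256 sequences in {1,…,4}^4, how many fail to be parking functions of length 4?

131

|PF| = (4+1−4)·(4+1)^{4−1} = 1 · 125 = 125 (Konheim–Weiss)
One tuple (4,4,2,4) → sorted (2,4,4,4): b_1=2>1, not a PF.
So 256 − 125 = 131 fail.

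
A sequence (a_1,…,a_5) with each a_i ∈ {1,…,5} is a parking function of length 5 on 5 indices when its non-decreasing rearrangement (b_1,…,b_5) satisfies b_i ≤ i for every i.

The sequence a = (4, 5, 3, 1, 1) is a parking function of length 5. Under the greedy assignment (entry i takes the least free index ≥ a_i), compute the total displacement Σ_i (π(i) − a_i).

Σπ(i) = 1+…+5 = 15; Σa = 4+5+3+1+1 = 14; disp = 15−14 = 1.

1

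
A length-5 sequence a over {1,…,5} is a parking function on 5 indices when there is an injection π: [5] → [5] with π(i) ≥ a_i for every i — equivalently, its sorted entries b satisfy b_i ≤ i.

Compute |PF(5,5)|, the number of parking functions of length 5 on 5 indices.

1296

Count = 1·6^4 = 1×1296 = 1296 [KW]
Check (3,3,3,2,1) → sorted (1,2,3,3,3): b_i ≤ i ∀i, a PF.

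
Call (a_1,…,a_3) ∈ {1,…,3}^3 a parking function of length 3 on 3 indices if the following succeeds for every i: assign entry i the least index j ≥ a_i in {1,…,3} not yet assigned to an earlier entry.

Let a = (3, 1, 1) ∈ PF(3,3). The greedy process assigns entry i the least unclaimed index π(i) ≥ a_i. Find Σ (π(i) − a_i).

Σπ = 6 ({1..3} each once); Σa = 3+1+1 = 5; disp = 6−5 = 1.

1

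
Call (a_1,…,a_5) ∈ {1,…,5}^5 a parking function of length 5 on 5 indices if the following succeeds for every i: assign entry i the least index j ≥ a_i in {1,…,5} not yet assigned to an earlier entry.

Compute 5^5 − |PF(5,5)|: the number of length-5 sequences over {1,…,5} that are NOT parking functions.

|PF| = (5+1−5)·(5+1)^{5−1} = 1 · 1296 = 1296
Check (3,1,4,3,4) → sorted (1,3,3,4,4): b_2=3>2, not a PF.
Total 3125; non-PF = 3125−1296 = 1829

1829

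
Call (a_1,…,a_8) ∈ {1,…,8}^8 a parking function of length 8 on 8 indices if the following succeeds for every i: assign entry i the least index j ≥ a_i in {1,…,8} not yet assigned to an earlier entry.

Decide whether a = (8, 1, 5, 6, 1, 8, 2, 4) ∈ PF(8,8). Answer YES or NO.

Order a: b = (1, 1, 2, 4, 5, 6, 8, 8).
  b_1=1 ≤ 1
  b_2=1 ≤ 2
  b_3=2 ≤ 3
  b_4=4 ≤ 4
  b_5=5 ≤ 5
  b_6=6 ≤ 6
  b_7=8 > 7
  fails at i=7 ⇒ NO

NO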